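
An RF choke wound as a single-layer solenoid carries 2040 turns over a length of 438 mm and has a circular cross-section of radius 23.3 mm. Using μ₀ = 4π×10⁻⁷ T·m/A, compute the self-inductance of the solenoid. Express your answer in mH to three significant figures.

A = πr² = π(2.330×10^-2 m)² = 1.706×10^-3 m².
For a long solenoid, L = μ₀N²A/ℓ.
L = (4π×10⁻⁷)(2040)²(1.706×10^-3)/(0.438 m) = 2.036×10^-2 H.

L ≈ 20.4 mH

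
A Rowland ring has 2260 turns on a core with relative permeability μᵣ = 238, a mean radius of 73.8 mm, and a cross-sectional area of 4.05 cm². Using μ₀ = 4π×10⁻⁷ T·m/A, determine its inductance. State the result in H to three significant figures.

For a thin toroid, L = μ₀μᵣN²A/(2πR).
L = (4π×10⁻⁷)(238)(2260)²(4.050×10^-4) / (2π×7.380×10^-2 m) = 1.334 H.

L ≈ 1.33 H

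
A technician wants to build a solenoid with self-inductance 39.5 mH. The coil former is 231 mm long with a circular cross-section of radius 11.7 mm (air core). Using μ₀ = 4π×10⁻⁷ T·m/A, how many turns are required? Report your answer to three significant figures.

A = πr² = π(1.170×10^-2 m)² = 4.301×10^-4 m².
From L = μ₀N²A/ℓ, N = √(Lℓ / (μ₀A)).
N = √[(3.950×10^-2)(0.231) / ((4π×10⁻⁷)×4.301×10^-4)] = √(1.688×10^7) ≈ 4109.0.

N ≈ 4110 turns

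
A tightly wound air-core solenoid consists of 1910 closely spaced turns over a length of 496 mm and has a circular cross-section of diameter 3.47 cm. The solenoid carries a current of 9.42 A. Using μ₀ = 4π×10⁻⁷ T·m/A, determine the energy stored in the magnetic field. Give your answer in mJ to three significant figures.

U ≈ 388 mJ

A = π(d/2)² = π(1.735×10^-2 m)² = 9.457×10^-4 m².
L = μ₀N²A/ℓ = (4π×10⁻⁷)(1910)²(9.457×10^-4)/(0.496) = 8.741×10^-3 H.
U = ½LI² = ½(8.741×10^-3)(9.42)² = 0.3878 J.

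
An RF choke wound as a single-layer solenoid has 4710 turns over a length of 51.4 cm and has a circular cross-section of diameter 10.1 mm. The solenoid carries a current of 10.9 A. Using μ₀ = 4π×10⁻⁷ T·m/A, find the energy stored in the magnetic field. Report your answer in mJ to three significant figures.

U ≈ 258 mJ

A = π(d/2)² = π(5.050×10^-3 m)² = 8.012×10^-5 m².
L = μ₀N²A/ℓ = (4π×10⁻⁷)(4710)²(8.012×10^-5)/(0.514) = 4.345×10^-3 H.
U = ½LI² = ½(4.345×10^-3)(10.9)² = 0.2581 J.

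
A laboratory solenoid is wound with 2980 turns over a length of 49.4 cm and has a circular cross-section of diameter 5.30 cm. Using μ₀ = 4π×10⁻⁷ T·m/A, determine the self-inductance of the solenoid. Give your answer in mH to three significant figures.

A = π(d/2)² = π(2.650×10^-2 m)² = 2.206×10^-3 m².
For a long solenoid, L = μ₀N²A/ℓ.
L = (4π×10⁻⁷)(2980)²(2.206×10^-3)/(0.494 m) = 4.984×10^-2 H.

L ≈ 49.8 mH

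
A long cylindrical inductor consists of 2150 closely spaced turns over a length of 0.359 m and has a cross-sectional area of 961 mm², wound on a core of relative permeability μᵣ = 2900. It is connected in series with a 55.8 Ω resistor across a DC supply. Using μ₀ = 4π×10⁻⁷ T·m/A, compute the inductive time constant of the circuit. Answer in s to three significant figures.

A = 961 mm² = 9.610×10^-4 m².
L = μ₀μᵣN²A/ℓ = (4π×10⁻⁷)(2900)(2150)²(9.610×10^-4)/(0.359) = 45.09 H.
τ = L/R = (45.09)/(55.8) = 0.8081 s.

τ ≈ 0.808 s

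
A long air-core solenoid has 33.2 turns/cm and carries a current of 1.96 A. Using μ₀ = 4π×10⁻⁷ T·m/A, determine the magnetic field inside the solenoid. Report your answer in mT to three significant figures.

B ≈ 8.18 mT

Inside a long solenoid, B = μ₀nI.
B = (4π×10⁻⁷)(3.320×10^3 m⁻¹)(1.96 A) = 8.177×10^-3 T.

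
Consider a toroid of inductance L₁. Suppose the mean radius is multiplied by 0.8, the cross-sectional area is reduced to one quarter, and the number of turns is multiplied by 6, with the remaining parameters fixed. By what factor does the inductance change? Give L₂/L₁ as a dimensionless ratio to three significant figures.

L₂/L₁ = 11.3

For a toroid, L ∝ μᵣN²A/R.
L₂/L₁ = (0.8)^-1 × (0.25) × (6)^2 = 11.3.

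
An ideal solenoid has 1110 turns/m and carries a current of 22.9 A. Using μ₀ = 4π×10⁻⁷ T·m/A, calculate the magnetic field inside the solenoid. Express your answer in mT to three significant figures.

B ≈ 31.9 mT

Inside a long solenoid, B = μ₀nI.
B = (4π×10⁻⁷)(1.110×10^3 m⁻¹)(22.9 A) = 3.194×10^-2 T.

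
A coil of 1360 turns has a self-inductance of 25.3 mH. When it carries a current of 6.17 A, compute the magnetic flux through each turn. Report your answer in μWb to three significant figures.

From L = NΦ_B/I, the flux per turn is Φ_B = LI/N.
Φ_B = (2.530×10^-2 H)(6.17 A)/1360 = 1.148×10^-4 Wb.

Φ_B ≈ 115 μWb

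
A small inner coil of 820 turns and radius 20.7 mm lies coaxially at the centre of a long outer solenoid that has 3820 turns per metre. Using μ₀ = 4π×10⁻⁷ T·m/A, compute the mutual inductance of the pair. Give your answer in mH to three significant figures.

M ≈ 5.30 mH

The outer solenoid produces a uniform field B₁ = μ₀n₁I₁ across the inner coil,
so the flux linkage is N₂Φ = N₂B₁A₂ = μ₀n₁N₂A₂·I₁, giving M = μ₀n₁N₂A₂.
A₂ = πr² = π(2.070×10^-2 m)² = 1.346×10^-3 m².
M = (4π×10⁻⁷)(3820)(820)(1.346×10^-3) = 5.299×10^-3 H.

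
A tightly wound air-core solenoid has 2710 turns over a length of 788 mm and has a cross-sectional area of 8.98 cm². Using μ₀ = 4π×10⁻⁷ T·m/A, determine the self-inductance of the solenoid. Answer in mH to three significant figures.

L ≈ 10.5 mH

A = 8.98 cm² = 8.980×10^-4 m².
For a long solenoid, L = μ₀N²A/ℓ.
L = (4π×10⁻⁷)(2710)²(8.980×10^-4)/(0.788 m) = 1.052×10^-2 H.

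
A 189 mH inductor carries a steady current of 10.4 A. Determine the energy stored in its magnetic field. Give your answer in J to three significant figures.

U ≈ 10.2 J

Stored magnetic energy: U = ½LI².
U = ½(0.189 H)(10.4 A)² = 10.22 J.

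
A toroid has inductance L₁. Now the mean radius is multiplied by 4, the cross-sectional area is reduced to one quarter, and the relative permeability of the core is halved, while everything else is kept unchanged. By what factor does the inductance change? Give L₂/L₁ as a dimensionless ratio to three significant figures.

L₂/L₁ = 0.0313

For a toroid, L ∝ μᵣN²A/R.
L₂/L₁ = (4)^-1 × (0.25) × (0.5) = 0.0313.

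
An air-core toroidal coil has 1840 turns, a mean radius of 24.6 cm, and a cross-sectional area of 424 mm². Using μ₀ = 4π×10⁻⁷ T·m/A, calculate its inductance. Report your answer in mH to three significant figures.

L ≈ 1.17 mH

For a thin toroid, L = μ₀N²A/(2πR).
L = (4π×10⁻⁷)(1840)²(4.240×10^-4) / (2π×0.246 m) = 1.167×10^-3 H.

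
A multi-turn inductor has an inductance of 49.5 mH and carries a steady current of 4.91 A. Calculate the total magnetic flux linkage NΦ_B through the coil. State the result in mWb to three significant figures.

From L = NΦ_B/I, the flux linkage is NΦ_B = LI.
NΦ_B = (4.950×10^-2 H)(4.91 A) = 0.243 Wb.

NΦ_B ≈ 243 mWb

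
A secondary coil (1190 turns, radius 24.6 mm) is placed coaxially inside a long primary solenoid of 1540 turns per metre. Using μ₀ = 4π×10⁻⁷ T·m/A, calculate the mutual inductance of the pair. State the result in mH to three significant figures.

M ≈ 4.38 mH

The outer solenoid produces a uniform field B₁ = μ₀n₁I₁ across the inner coil,
so the flux linkage is N₂Φ = N₂B₁A₂ = μ₀n₁N₂A₂·I₁, giving M = μ₀n₁N₂A₂.
A₂ = πr² = π(2.460×10^-2 m)² = 1.901×10^-3 m².
M = (4π×10⁻⁷)(1540)(1190)(1.901×10^-3) = 4.378×10^-3 H.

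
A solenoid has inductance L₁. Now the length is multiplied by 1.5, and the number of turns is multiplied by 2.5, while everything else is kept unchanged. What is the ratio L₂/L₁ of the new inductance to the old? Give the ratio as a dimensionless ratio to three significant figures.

For a solenoid, L ∝ μᵣN²A/ℓ.
L₂/L₁ = (1.5)^-1 × (2.5)^2 = 4.17.

L₂/L₁ = 4.17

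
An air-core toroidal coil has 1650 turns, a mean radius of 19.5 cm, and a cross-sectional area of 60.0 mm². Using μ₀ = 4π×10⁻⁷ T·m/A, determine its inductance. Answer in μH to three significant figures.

For a thin toroid, L = μ₀N²A/(2πR).
L = (4π×10⁻⁷)(1650)²(6.000×10^-5) / (2π×0.195 m) = 1.675×10^-4 H.

L ≈ 168 μH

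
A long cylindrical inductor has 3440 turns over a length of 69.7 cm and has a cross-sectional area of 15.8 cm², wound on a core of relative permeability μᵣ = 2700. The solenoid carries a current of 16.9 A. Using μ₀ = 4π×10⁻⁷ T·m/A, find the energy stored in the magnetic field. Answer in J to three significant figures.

A = 15.8 cm² = 1.580×10^-3 m².
L = μ₀μᵣN²A/ℓ = (4π×10⁻⁷)(2700)(3440)²(1.580×10^-3)/(0.697) = 91.02 H.
U = ½LI² = ½(91.02)(16.9)² = 1.300×10^4 J.

U ≈ 13000 J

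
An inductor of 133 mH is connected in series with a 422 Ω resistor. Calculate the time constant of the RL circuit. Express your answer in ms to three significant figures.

τ ≈ 0.315 ms

τ = L/R = (0.133 H)/(422 Ω) = 3.152×10^-4 s.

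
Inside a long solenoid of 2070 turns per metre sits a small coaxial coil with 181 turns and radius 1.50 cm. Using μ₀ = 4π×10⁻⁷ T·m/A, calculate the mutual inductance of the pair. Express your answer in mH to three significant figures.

M ≈ 0.333 mH

The outer solenoid produces a uniform field B₁ = μ₀n₁I₁ across the inner coil,
so the flux linkage is N₂Φ = N₂B₁A₂ = μ₀n₁N₂A₂·I₁, giving M = μ₀n₁N₂A₂.
A₂ = πr² = π(1.500×10^-2 m)² = 7.069×10^-4 m².
M = (4π×10⁻⁷)(2070)(181)(7.069×10^-4) = 3.328×10^-4 H.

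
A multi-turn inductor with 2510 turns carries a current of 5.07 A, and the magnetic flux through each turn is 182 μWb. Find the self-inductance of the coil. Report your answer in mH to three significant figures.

L ≈ 90.1 mH

Self-inductance is defined by L = NΦ_B/I (flux linkage over current).
L = (2510)(1.820×10^-4 Wb)/(5.07 A) = 9.010×10^-2 H.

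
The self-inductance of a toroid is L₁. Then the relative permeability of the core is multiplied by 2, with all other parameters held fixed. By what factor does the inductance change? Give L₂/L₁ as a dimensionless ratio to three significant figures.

L₂/L₁ = 2.00

For a toroid, L ∝ μᵣN²A/R.
L₂/L₁ = (2) = 2.00.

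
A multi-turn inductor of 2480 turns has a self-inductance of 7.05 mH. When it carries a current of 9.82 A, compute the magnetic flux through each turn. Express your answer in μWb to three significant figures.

Φ_B ≈ 27.9 μWb

From L = NΦ_B/I, the flux per turn is Φ_B = LI/N.
Φ_B = (7.050×10^-3 H)(9.82 A)/2480 = 2.792×10^-5 Wb.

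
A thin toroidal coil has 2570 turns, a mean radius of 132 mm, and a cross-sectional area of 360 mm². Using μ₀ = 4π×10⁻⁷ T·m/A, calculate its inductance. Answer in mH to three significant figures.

For a thin toroid, L = μ₀N²A/(2πR).
L = (4π×10⁻⁷)(2570)²(3.600×10^-4) / (2π×0.132 m) = 3.603×10^-3 H.

L ≈ 3.60 mH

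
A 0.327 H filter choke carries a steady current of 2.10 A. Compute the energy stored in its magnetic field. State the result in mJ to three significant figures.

Stored magnetic energy: U = ½LI².
U = ½(0.327 H)(2.10 A)² = 0.721 J.

U ≈ 721 mJ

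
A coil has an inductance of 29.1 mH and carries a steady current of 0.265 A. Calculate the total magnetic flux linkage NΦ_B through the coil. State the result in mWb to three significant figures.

From L = NΦ_B/I, the flux linkage is NΦ_B = LI.
NΦ_B = (2.910×10^-2 H)(0.265 A) = 7.712×10^-3 Wb.

NΦ_B ≈ 7.71 mWb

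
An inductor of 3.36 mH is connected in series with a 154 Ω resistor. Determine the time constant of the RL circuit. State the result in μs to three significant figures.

τ = L/R = (3.360×10^-3 H)/(154 Ω) = 2.182×10^-5 s.

τ ≈ 21.8 μs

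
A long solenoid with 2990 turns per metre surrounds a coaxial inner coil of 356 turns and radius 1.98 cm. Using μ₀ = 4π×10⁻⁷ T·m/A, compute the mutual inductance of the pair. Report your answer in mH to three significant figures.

M ≈ 1.65 mH

The outer solenoid produces a uniform field B₁ = μ₀n₁I₁ across the inner coil,
so the flux linkage is N₂Φ = N₂B₁A₂ = μ₀n₁N₂A₂·I₁, giving M = μ₀n₁N₂A₂.
A₂ = πr² = π(1.980×10^-2 m)² = 1.232×10^-3 m².
M = (4π×10⁻⁷)(2990)(356)(1.232×10^-3) = 1.647×10^-3 H.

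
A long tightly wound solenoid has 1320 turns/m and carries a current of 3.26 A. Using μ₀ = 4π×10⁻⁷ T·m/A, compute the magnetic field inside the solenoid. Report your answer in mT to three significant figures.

B ≈ 5.41 mT

Inside a long solenoid, B = μ₀nI.
B = (4π×10⁻⁷)(1.320×10^3 m⁻¹)(3.26 A) = 5.408×10^-3 T.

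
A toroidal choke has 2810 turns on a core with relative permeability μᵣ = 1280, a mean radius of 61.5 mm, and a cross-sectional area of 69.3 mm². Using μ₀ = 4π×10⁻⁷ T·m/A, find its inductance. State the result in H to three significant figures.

For a thin toroid, L = μ₀μᵣN²A/(2πR).
L = (4π×10⁻⁷)(1280)(2810)²(6.930×10^-5) / (2π×6.150×10^-2 m) = 2.278 H.

L ≈ 2.28 H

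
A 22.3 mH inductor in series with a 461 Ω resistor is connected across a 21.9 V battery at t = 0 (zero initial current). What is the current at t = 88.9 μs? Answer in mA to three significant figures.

I ≈ 39.9 mA

τ = L/R = 2.230×10^-2/461 = 4.837×10^-5 s; final current I_∞ = ε/R = 21.9/461 = 4.751×10^-2 A.
I(t) = I_∞(1 − e^(−t/τ)) with t/τ = 1.838.
I = (4.751×10^-2)(1 − e^(−1.838)) = 3.994×10^-2 A.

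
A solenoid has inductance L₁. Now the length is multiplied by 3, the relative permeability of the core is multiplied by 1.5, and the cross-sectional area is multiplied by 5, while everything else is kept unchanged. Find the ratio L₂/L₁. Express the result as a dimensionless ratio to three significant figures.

For a solenoid, L ∝ μᵣN²A/ℓ.
L₂/L₁ = (3)^-1 × (1.5) × (5) = 2.50.

L₂/L₁ = 2.50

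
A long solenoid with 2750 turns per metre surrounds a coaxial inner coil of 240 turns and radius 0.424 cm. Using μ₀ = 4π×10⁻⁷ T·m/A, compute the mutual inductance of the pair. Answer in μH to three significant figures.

The outer solenoid produces a uniform field B₁ = μ₀n₁I₁ across the inner coil,
so the flux linkage is N₂Φ = N₂B₁A₂ = μ₀n₁N₂A₂·I₁, giving M = μ₀n₁N₂A₂.
A₂ = πr² = π(4.240×10^-3 m)² = 5.648×10^-5 m².
M = (4π×10⁻⁷)(2750)(240)(5.648×10^-5) = 4.684×10^-5 H.

M ≈ 46.8 μH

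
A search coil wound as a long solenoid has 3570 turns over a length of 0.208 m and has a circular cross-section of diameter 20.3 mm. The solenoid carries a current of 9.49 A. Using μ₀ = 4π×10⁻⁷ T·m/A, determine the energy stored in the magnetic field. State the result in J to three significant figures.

U ≈ 1.12 J

A = π(d/2)² = π(1.015×10^-2 m)² = 3.237×10^-4 m².
L = μ₀N²A/ℓ = (4π×10⁻⁷)(3570)²(3.237×10^-4)/(0.208) = 2.492×10^-2 H.
U = ½LI² = ½(2.492×10^-2)(9.49)² = 1.122 J.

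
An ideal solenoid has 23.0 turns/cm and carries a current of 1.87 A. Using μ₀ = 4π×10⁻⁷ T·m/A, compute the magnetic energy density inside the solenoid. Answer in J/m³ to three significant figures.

B = μ₀nI = (4π×10⁻⁷)(2.300×10^3)(1.87) = 5.4048×10^-3 T.
u = B²/(2μ₀) = (5.4048×10^-3)²/(2×4π×10⁻⁷) = 11.62 J/m³.

u ≈ 11.6 J/m³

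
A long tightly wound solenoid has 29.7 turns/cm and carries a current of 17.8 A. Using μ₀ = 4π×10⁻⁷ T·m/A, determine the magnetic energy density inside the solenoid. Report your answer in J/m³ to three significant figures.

B = μ₀nI = (4π×10⁻⁷)(2.970×10^3)(17.8) = 6.643×10^-2 T.
u = B²/(2μ₀) = (6.643×10^-2)²/(2×4π×10⁻⁷) = 1.756×10^3 J/m³.

u ≈ 1760 J/m³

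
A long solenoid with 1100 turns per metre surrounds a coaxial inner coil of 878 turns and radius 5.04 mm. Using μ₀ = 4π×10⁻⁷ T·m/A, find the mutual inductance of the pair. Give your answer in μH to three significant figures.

M ≈ 96.9 μH

The outer solenoid produces a uniform field B₁ = μ₀n₁I₁ across the inner coil,
so the flux linkage is N₂Φ = N₂B₁A₂ = μ₀n₁N₂A₂·I₁, giving M = μ₀n₁N₂A₂.
A₂ = πr² = π(5.040×10^-3 m)² = 7.980×10^-5 m².
M = (4π×10⁻⁷)(1100)(878)(7.980×10^-5) = 9.685×10^-5 H.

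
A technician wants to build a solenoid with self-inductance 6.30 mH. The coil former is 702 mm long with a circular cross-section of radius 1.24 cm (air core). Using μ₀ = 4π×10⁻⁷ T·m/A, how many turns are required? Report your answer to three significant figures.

N ≈ 2700 turns

A = πr² = π(1.240×10^-2 m)² = 4.831×10^-4 m².
From L = μ₀N²A/ℓ, N = √(Lℓ / (μ₀A)).
N = √[(6.300×10^-3)(0.702) / ((4π×10⁻⁷)×4.831×10^-4)] = √(7.286×10^6) ≈ 2699.2.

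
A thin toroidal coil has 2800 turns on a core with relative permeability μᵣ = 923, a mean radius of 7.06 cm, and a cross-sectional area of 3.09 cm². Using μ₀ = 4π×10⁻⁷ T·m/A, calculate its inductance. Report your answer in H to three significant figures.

L ≈ 6.33 H

For a thin toroid, L = μ₀μᵣN²A/(2πR).
L = (4π×10⁻⁷)(923)(2800)²(3.090×10^-4) / (2π×7.060×10^-2 m) = 6.334 H.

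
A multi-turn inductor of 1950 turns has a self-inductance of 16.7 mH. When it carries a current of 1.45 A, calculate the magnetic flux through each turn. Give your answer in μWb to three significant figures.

Φ_B ≈ 12.4 μWb

From L = NΦ_B/I, the flux per turn is Φ_B = LI/N.
Φ_B = (1.670×10^-2 H)(1.45 A)/1950 = 1.242×10^-5 Wb.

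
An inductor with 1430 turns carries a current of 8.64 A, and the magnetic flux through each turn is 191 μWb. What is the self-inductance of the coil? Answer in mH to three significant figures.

L ≈ 31.6 mH

Self-inductance is defined by L = NΦ_B/I (flux linkage over current).
L = (1430)(1.910×10^-4 Wb)/(8.64 A) = 3.161×10^-2 H.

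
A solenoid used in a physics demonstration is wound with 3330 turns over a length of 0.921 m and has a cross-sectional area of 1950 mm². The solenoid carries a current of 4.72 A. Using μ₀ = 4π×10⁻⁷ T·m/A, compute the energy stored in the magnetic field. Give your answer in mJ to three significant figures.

U ≈ 329 mJ

A = 1950 mm² = 1.950×10^-3 m².
L = μ₀N²A/ℓ = (4π×10⁻⁷)(3330)²(1.950×10^-3)/(0.921) = 2.950×10^-2 H.
U = ½LI² = ½(2.950×10^-2)(4.72)² = 0.3286 J.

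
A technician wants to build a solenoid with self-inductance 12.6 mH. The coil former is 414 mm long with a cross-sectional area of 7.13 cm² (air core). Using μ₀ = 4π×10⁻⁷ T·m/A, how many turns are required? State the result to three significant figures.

A = 7.13 cm² = 7.130×10^-4 m².
From L = μ₀N²A/ℓ, N = √(Lℓ / (μ₀A)).
N = √[(1.260×10^-2)(0.414) / ((4π×10⁻⁷)×7.130×10^-4)] = √(5.822×10^6) ≈ 2412.9.

N ≈ 2410 turns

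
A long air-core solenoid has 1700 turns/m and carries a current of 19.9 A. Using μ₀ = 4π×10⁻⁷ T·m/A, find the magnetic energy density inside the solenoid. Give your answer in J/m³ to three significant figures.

B = μ₀nI = (4π×10⁻⁷)(1.700×10^3)(19.9) = 4.251×10^-2 T.
u = B²/(2μ₀) = (4.251×10^-2)²/(2×4π×10⁻⁷) = 719.1 J/m³.

u ≈ 719 J/m³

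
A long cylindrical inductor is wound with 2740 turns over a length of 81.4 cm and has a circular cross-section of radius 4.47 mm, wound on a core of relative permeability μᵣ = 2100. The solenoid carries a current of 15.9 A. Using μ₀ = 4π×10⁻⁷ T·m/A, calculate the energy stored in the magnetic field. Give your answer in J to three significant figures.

U ≈ 193 J

A = πr² = π(4.470×10^-3 m)² = 6.277×10^-5 m².
L = μ₀μᵣN²A/ℓ = (4π×10⁻⁷)(2100)(2740)²(6.277×10^-5)/(0.814) = 1.528 H.
U = ½LI² = ½(1.528)(15.9)² = 193.1 J.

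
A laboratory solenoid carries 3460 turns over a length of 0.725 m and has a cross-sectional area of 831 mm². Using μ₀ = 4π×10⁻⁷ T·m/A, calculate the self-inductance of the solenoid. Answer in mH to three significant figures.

L ≈ 17.2 mH

A = 831 mm² = 8.310×10^-4 m².
For a long solenoid, L = μ₀N²A/ℓ.
L = (4π×10⁻⁷)(3460)²(8.310×10^-4)/(0.725 m) = 1.724×10^-2 H.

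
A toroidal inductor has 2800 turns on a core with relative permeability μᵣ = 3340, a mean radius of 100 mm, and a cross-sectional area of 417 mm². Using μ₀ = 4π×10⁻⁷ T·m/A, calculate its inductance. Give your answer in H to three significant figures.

For a thin toroid, L = μ₀μᵣN²A/(2πR).
L = (4π×10⁻⁷)(3340)(2800)²(4.170×10^-4) / (2π×0.1 m) = 21.84 H.

L ≈ 21.8 H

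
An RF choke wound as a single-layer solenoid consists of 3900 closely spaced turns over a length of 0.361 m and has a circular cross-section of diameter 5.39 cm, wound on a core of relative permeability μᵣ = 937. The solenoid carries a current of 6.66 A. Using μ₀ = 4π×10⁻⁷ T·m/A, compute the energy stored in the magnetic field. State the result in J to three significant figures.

A = π(d/2)² = π(2.695×10^-2 m)² = 2.282×10^-3 m².
L = μ₀μᵣN²A/ℓ = (4π×10⁻⁷)(937)(3900)²(2.282×10^-3)/(0.361) = 113.2 H.
U = ½LI² = ½(113.2)(6.66)² = 2.510×10^3 J.

U ≈ 2510 J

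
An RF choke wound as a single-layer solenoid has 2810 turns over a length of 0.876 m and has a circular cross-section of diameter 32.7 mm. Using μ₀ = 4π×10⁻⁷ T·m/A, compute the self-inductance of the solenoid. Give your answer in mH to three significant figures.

L ≈ 9.51 mH

A = π(d/2)² = π(1.635×10^-2 m)² = 8.398×10^-4 m².
For a long solenoid, L = μ₀N²A/ℓ.
L = (4π×10⁻⁷)(2810)²(8.398×10^-4)/(0.876 m) = 9.513×10^-3 H.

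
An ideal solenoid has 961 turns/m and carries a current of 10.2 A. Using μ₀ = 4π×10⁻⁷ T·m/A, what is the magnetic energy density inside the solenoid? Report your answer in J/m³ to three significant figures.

B = μ₀nI = (4π×10⁻⁷)(961)(10.2) = 1.232×10^-2 T.
u = B²/(2μ₀) = (1.232×10^-2)²/(2×4π×10⁻⁷) = 60.37 J/m³.

u ≈ 60.4 J/m³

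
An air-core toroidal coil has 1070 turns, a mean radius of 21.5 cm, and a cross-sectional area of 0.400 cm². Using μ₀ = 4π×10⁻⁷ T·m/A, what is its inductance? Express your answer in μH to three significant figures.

For a thin toroid, L = μ₀N²A/(2πR).
L = (4π×10⁻⁷)(1070)²(4.000×10^-5) / (2π×0.215 m) = 4.260×10^-5 H.

L ≈ 42.6 μH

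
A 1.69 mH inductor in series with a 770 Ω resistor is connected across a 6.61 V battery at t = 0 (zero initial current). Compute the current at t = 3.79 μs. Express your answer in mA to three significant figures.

τ = L/R = 1.690×10^-3/770 = 2.1948×10^-6 s; final current I_∞ = ε/R = 6.61/770 = 8.584×10^-3 A.
I(t) = I_∞(1 − e^(−t/τ)) with t/τ = 1.727.
I = (8.584×10^-3)(1 − e^(−1.727)) = 7.058×10^-3 A.

I ≈ 7.06 mA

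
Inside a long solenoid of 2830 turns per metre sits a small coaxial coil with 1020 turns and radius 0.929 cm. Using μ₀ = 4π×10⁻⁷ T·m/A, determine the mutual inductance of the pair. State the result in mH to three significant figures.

M ≈ 0.984 mH

The outer solenoid produces a uniform field B₁ = μ₀n₁I₁ across the inner coil,
so the flux linkage is N₂Φ = N₂B₁A₂ = μ₀n₁N₂A₂·I₁, giving M = μ₀n₁N₂A₂.
A₂ = πr² = π(9.290×10^-3 m)² = 2.711×10^-4 m².
M = (4π×10⁻⁷)(2830)(1020)(2.711×10^-4) = 9.835×10^-4 H.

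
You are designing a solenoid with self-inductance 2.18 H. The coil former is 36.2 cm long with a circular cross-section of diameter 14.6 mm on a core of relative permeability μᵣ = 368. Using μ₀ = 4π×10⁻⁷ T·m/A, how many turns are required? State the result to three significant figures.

N ≈ 3190 turns

A = π(d/2)² = π(7.300×10^-3 m)² = 1.674×10^-4 m².
From L = μ₀μᵣN²A/ℓ, N = √(Lℓ / (μ₀μᵣA)).
N = √[(2.18)(0.362) / ((4π×10⁻⁷)(368)×1.674×10^-4)] = √(1.019×10^7) ≈ 3192.7.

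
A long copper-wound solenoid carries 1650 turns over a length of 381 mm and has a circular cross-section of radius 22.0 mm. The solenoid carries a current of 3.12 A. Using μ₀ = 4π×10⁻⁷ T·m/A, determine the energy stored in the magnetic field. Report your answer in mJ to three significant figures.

U ≈ 66.5 mJ

A = πr² = π(2.200×10^-2 m)² = 1.521×10^-3 m².
L = μ₀N²A/ℓ = (4π×10⁻⁷)(1650)²(1.521×10^-3)/(0.381) = 1.365×10^-2 H.
U = ½LI² = ½(1.365×10^-2)(3.12)² = 6.645×10^-2 J.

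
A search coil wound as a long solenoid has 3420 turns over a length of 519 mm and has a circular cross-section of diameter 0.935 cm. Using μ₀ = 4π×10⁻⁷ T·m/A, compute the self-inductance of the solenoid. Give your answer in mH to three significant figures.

L ≈ 1.94 mH

A = π(d/2)² = π(4.675×10^-3 m)² = 6.866×10^-5 m².
For a long solenoid, L = μ₀N²A/ℓ.
L = (4π×10⁻⁷)(3420)²(6.866×10^-5)/(0.519 m) = 1.944×10^-3 H.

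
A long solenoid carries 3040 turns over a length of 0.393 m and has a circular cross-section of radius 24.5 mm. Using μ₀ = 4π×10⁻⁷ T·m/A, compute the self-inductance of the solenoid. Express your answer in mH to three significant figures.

L ≈ 55.7 mH

A = πr² = π(2.450×10^-2 m)² = 1.886×10^-3 m².
For a long solenoid, L = μ₀N²A/ℓ.
L = (4π×10⁻⁷)(3040)²(1.886×10^-3)/(0.393 m) = 5.572×10^-2 H.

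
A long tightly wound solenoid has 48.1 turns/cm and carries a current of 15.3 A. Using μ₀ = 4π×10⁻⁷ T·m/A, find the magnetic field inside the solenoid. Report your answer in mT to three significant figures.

B ≈ 92.5 mT

Inside a long solenoid, B = μ₀nI.
B = (4π×10⁻⁷)(4.810×10^3 m⁻¹)(15.3 A) = 9.248×10^-2 T.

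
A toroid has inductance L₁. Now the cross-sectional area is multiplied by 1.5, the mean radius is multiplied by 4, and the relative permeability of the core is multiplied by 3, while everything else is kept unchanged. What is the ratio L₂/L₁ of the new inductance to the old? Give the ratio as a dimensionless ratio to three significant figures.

L₂/L₁ = 1.13

For a toroid, L ∝ μᵣN²A/R.
L₂/L₁ = (1.5) × (4)^-1 × (3) = 1.13.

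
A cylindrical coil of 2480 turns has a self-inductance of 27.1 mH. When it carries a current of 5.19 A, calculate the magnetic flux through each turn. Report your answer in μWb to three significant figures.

Φ_B ≈ 56.7 μWb

From L = NΦ_B/I, the flux per turn is Φ_B = LI/N.
Φ_B = (2.710×10^-2 H)(5.19 A)/2480 = 5.671×10^-5 Wb.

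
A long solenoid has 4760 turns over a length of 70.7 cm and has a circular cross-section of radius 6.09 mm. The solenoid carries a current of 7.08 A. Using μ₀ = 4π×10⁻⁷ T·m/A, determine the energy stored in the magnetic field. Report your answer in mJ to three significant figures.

U ≈ 118 mJ

A = πr² = π(6.090×10^-3 m)² = 1.165×10^-4 m².
L = μ₀N²A/ℓ = (4π×10⁻⁷)(4760)²(1.165×10^-4)/(0.707) = 4.692×10^-3 H.
U = ½LI² = ½(4.692×10^-3)(7.08)² = 0.1176 J.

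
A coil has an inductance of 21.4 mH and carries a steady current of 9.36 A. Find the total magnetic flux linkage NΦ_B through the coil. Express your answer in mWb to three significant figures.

NΦ_B ≈ 200 mWb

From L = NΦ_B/I, the flux linkage is NΦ_B = LI.
NΦ_B = (2.140×10^-2 H)(9.36 A) = 0.2003 Wb.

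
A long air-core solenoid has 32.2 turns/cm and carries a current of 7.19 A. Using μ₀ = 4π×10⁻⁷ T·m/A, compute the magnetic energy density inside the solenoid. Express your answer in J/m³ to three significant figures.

u ≈ 337 J/m³

B = μ₀nI = (4π×10⁻⁷)(3.220×10^3)(7.19) = 2.909×10^-2 T.
u = B²/(2μ₀) = (2.909×10^-2)²/(2×4π×10⁻⁷) = 336.8 J/m³.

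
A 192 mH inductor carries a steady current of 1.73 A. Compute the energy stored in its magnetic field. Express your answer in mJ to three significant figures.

Stored magnetic energy: U = ½LI².
U = ½(0.192 H)(1.73 A)² = 0.2873 J.

U ≈ 287 mJ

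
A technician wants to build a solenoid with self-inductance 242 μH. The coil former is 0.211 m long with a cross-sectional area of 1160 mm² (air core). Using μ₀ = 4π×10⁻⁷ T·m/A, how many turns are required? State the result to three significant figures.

N ≈ 187 turns

A = 1160 mm² = 1.160×10^-3 m².
From L = μ₀N²A/ℓ, N = √(Lℓ / (μ₀A)).
N = √[(2.420×10^-4)(0.211) / ((4π×10⁻⁷)×1.160×10^-3)] = √(3.503×10^4) ≈ 187.2.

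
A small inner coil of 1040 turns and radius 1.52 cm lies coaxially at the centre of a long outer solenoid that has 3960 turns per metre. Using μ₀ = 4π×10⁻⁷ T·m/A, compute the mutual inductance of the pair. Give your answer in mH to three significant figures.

M ≈ 3.76 mH

The outer solenoid produces a uniform field B₁ = μ₀n₁I₁ across the inner coil,
so the flux linkage is N₂Φ = N₂B₁A₂ = μ₀n₁N₂A₂·I₁, giving M = μ₀n₁N₂A₂.
A₂ = πr² = π(1.520×10^-2 m)² = 7.258×10^-4 m².
M = (4π×10⁻⁷)(3960)(1040)(7.258×10^-4) = 3.756×10^-3 H.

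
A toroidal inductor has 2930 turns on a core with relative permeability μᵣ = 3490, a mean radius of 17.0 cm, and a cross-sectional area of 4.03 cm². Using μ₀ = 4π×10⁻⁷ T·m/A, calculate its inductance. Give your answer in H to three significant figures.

L ≈ 14.2 H

For a thin toroid, L = μ₀μᵣN²A/(2πR).
L = (4π×10⁻⁷)(3490)(2930)²(4.030×10^-4) / (2π×0.17 m) = 14.21 H.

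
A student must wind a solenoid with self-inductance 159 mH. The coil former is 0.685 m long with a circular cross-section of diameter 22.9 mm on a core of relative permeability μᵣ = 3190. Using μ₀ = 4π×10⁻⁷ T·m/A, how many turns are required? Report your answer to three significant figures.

N ≈ 257 turns

A = π(d/2)² = π(1.145×10^-2 m)² = 4.119×10^-4 m².
From L = μ₀μᵣN²A/ℓ, N = √(Lℓ / (μ₀μᵣA)).
N = √[(0.159)(0.685) / ((4π×10⁻⁷)(3190)×4.119×10^-4)] = √(6.597×10^4) ≈ 256.8.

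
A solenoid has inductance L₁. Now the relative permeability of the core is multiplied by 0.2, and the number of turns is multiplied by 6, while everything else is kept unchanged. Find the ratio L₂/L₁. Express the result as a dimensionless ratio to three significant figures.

For a solenoid, L ∝ μᵣN²A/ℓ.
L₂/L₁ = (0.2) × (6)^2 = 7.20.

L₂/L₁ = 7.20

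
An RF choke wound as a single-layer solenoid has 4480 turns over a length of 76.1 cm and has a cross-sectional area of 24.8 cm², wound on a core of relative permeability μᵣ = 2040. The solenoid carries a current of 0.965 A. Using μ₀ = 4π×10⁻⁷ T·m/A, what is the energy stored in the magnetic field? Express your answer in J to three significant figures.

A = 24.8 cm² = 2.480×10^-3 m².
L = μ₀μᵣN²A/ℓ = (4π×10⁻⁷)(2040)(4480)²(2.480×10^-3)/(0.761) = 167.7 H.
U = ½LI² = ½(167.7)(0.965)² = 78.07 J.

U ≈ 78.1 J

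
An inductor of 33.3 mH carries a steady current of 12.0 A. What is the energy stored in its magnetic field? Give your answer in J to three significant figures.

U ≈ 2.40 J

Stored magnetic energy: U = ½LI².
U = ½(3.330×10^-2 H)(12.0 A)² = 2.398 J.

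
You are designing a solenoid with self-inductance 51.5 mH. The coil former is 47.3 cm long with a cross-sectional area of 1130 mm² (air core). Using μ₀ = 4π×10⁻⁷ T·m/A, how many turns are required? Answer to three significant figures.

A = 1130 mm² = 1.130×10^-3 m².
From L = μ₀N²A/ℓ, N = √(Lℓ / (μ₀A)).
N = √[(5.150×10^-2)(0.473) / ((4π×10⁻⁷)×1.130×10^-3)] = √(1.715×10^7) ≈ 4141.8.

N ≈ 4140 turns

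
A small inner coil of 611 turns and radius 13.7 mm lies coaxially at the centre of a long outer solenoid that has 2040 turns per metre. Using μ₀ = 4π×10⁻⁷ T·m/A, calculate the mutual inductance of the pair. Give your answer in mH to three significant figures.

M ≈ 0.924 mH

The outer solenoid produces a uniform field B₁ = μ₀n₁I₁ across the inner coil,
so the flux linkage is N₂Φ = N₂B₁A₂ = μ₀n₁N₂A₂·I₁, giving M = μ₀n₁N₂A₂.
A₂ = πr² = π(1.370×10^-2 m)² = 5.896×10^-4 m².
M = (4π×10⁻⁷)(2040)(611)(5.896×10^-4) = 9.236×10^-4 H.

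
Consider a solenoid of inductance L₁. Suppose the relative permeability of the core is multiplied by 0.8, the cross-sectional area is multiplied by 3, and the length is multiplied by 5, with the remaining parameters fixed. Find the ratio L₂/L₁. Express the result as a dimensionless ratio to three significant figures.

For a solenoid, L ∝ μᵣN²A/ℓ.
L₂/L₁ = (0.8) × (3) × (5)^-1 = 0.480.

L₂/L₁ = 0.480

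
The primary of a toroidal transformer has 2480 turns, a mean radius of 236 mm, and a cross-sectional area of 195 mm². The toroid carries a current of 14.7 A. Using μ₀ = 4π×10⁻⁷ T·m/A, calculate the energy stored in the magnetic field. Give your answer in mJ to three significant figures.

L = μ₀N²A/(2πR) = (4π×10⁻⁷)(2480)²(1.950×10^-4)/(2π×0.236) = 1.016×10^-3 H.
U = ½LI² = ½(1.016×10^-3)(14.7)² = 0.1098 J.

U ≈ 110 mJ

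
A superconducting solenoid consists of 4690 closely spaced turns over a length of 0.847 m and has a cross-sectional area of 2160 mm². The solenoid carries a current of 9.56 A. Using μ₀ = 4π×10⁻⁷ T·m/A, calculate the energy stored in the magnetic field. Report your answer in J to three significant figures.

U ≈ 3.22 J

A = 2160 mm² = 2.160×10^-3 m².
L = μ₀N²A/ℓ = (4π×10⁻⁷)(4690)²(2.160×10^-3)/(0.847) = 7.049×10^-2 H.
U = ½LI² = ½(7.049×10^-2)(9.56)² = 3.221 J.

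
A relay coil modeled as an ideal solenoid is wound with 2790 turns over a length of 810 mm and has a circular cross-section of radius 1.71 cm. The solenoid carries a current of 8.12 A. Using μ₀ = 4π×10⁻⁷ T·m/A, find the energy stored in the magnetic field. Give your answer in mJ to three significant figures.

A = πr² = π(1.710×10^-2 m)² = 9.186×10^-4 m².
L = μ₀N²A/ℓ = (4π×10⁻⁷)(2790)²(9.186×10^-4)/(0.81) = 1.109×10^-2 H.
U = ½LI² = ½(1.109×10^-2)(8.12)² = 0.3657 J.

U ≈ 366 mJ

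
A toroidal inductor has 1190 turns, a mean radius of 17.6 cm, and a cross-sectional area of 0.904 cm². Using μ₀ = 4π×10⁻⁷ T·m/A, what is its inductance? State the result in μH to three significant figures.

L ≈ 145 μH

For a thin toroid, L = μ₀N²A/(2πR).
L = (4π×10⁻⁷)(1190)²(9.040×10^-5) / (2π×0.176 m) = 1.4547×10^-4 H.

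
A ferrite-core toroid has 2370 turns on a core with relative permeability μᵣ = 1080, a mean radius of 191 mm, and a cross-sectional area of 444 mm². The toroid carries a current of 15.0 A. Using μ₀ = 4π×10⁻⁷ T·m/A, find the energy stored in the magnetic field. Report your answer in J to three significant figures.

U ≈ 317 J

L = μ₀μᵣN²A/(2πR) = (4π×10⁻⁷)(1080)(2370)²(4.440×10^-4)/(2π×0.191) = 2.82 H.
U = ½LI² = ½(2.82)(15.0)² = 317.3 J.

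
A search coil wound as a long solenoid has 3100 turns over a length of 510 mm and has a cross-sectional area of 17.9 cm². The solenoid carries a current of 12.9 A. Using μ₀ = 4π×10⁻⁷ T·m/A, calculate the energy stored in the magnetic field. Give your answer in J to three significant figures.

U ≈ 3.53 J

A = 17.9 cm² = 1.790×10^-3 m².
L = μ₀N²A/ℓ = (4π×10⁻⁷)(3100)²(1.790×10^-3)/(0.51) = 4.239×10^-2 H.
U = ½LI² = ½(4.239×10^-2)(12.9)² = 3.527 J.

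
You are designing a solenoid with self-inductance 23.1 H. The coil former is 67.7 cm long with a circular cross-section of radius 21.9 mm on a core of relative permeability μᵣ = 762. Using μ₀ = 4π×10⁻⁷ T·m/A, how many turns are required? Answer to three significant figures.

N ≈ 3290 turns

A = πr² = π(2.190×10^-2 m)² = 1.507×10^-3 m².
From L = μ₀μᵣN²A/ℓ, N = √(Lℓ / (μ₀μᵣA)).
N = √[(23.1)(0.677) / ((4π×10⁻⁷)(762)×1.507×10^-3)] = √(1.084×10^7) ≈ 3292.3.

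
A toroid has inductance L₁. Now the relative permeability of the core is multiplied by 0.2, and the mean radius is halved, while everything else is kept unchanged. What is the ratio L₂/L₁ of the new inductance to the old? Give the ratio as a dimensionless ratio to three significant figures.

L₂/L₁ = 0.400

For a toroid, L ∝ μᵣN²A/R.
L₂/L₁ = (0.2) × (0.5)^-1 = 0.400.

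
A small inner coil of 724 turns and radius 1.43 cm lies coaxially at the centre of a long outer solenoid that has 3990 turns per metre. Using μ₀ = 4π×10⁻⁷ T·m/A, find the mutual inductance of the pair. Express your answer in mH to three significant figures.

The outer solenoid produces a uniform field B₁ = μ₀n₁I₁ across the inner coil,
so the flux linkage is N₂Φ = N₂B₁A₂ = μ₀n₁N₂A₂·I₁, giving M = μ₀n₁N₂A₂.
A₂ = πr² = π(1.430×10^-2 m)² = 6.424×10^-4 m².
M = (4π×10⁻⁷)(3990)(724)(6.424×10^-4) = 2.332×10^-3 H.

M ≈ 2.33 mH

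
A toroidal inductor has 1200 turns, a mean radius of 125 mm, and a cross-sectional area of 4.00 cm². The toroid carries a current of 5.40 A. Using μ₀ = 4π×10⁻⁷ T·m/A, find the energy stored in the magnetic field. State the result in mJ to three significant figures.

L = μ₀N²A/(2πR) = (4π×10⁻⁷)(1200)²(4.000×10^-4)/(2π×0.125) = 9.216×10^-4 H.
U = ½LI² = ½(9.216×10^-4)(5.40)² = 1.344×10^-2 J.

U ≈ 13.4 mJ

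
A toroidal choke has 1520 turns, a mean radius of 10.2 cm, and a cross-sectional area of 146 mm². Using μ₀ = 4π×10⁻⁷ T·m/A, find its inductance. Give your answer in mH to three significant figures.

For a thin toroid, L = μ₀N²A/(2πR).
L = (4π×10⁻⁷)(1520)²(1.460×10^-4) / (2π×0.102 m) = 6.614×10^-4 H.

L ≈ 0.661 mH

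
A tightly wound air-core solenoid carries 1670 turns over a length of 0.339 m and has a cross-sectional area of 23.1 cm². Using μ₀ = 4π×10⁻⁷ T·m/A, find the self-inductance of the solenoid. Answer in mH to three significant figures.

A = 23.1 cm² = 2.310×10^-3 m².
For a long solenoid, L = μ₀N²A/ℓ.
L = (4π×10⁻⁷)(1670)²(2.310×10^-3)/(0.339 m) = 2.388×10^-2 H.

L ≈ 23.9 mH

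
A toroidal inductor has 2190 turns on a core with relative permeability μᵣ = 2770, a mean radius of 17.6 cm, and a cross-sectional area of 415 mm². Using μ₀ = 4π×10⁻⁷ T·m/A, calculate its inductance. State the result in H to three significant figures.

L ≈ 6.27 H

For a thin toroid, L = μ₀μᵣN²A/(2πR).
L = (4π×10⁻⁷)(2770)(2190)²(4.150×10^-4) / (2π×0.176 m) = 6.265 H.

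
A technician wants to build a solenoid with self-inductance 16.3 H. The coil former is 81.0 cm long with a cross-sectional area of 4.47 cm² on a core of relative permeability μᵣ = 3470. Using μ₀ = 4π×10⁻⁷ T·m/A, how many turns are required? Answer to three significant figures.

N ≈ 2600 turns

A = 4.47 cm² = 4.470×10^-4 m².
From L = μ₀μᵣN²A/ℓ, N = √(Lℓ / (μ₀μᵣA)).
N = √[(16.3)(0.81) / ((4π×10⁻⁷)(3470)×4.470×10^-4)] = √(6.774×10^6) ≈ 2602.6.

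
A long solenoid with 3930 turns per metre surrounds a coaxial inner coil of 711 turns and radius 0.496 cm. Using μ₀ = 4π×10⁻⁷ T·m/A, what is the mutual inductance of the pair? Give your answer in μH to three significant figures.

M ≈ 271 μH

The outer solenoid produces a uniform field B₁ = μ₀n₁I₁ across the inner coil,
so the flux linkage is N₂Φ = N₂B₁A₂ = μ₀n₁N₂A₂·I₁, giving M = μ₀n₁N₂A₂.
A₂ = πr² = π(4.960×10^-3 m)² = 7.729×10^-5 m².
M = (4π×10⁻⁷)(3930)(711)(7.729×10^-5) = 2.714×10^-4 H.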